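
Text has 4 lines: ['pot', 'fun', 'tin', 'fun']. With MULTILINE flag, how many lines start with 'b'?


With MULTILINE flag, ^ matches the start of each line.
Lines: ['pot', 'fun', 'tin', 'fun']
Checking which lines start with 'b':
  Line 1: 'pot' -> no
  Line 2: 'fun' -> no
  Line 3: 'tin' -> no
  Line 4: 'fun' -> no
Matching lines: []
Count: 0

0


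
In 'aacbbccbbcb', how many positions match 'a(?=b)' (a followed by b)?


Lookahead 'a(?=b)' matches 'a' only when followed by 'b'.
String: 'aacbbccbbcb'
Checking each position where char is 'a':
  pos 0: 'a' -> no (next='a')
  pos 1: 'a' -> no (next='c')
Matching positions: []
Count: 0

0


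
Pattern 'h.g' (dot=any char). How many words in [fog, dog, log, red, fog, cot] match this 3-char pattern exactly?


Pattern 'h.g' means: starts with 'h', any single char, ends with 'g'.
Checking each word (must be exactly 3 chars):
  'fog' (len=3): no
  'dog' (len=3): no
  'log' (len=3): no
  'red' (len=3): no
  'fog' (len=3): no
  'cot' (len=3): no
Matching words: []
Total: 0

0


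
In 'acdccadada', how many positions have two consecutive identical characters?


Looking for consecutive identical characters in 'acdccadada':
  pos 0-1: 'a' vs 'c' -> different
  pos 1-2: 'c' vs 'd' -> different
  pos 2-3: 'd' vs 'c' -> different
  pos 3-4: 'c' vs 'c' -> MATCH ('cc')
  pos 4-5: 'c' vs 'a' -> different
  pos 5-6: 'a' vs 'd' -> different
  pos 6-7: 'd' vs 'a' -> different
  pos 7-8: 'a' vs 'd' -> different
  pos 8-9: 'd' vs 'a' -> different
Consecutive identical pairs: ['cc']
Count: 1

1


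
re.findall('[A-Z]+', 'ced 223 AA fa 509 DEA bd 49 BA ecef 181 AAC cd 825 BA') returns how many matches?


Pattern '[A-Z]+' finds one or more uppercase letters.
Text: 'ced 223 AA fa 509 DEA bd 49 BA ecef 181 AAC cd 825 BA'
Scanning for matches:
  Match 1: 'AA'
  Match 2: 'DEA'
  Match 3: 'BA'
  Match 4: 'AAC'
  Match 5: 'BA'
Total matches: 5

5


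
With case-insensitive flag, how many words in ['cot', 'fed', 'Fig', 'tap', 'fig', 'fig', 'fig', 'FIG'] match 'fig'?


Case-insensitive matching: compare each word's lowercase form to 'fig'.
  'cot' -> lower='cot' -> no
  'fed' -> lower='fed' -> no
  'Fig' -> lower='fig' -> MATCH
  'tap' -> lower='tap' -> no
  'fig' -> lower='fig' -> MATCH
  'fig' -> lower='fig' -> MATCH
  'fig' -> lower='fig' -> MATCH
  'FIG' -> lower='fig' -> MATCH
Matches: ['Fig', 'fig', 'fig', 'fig', 'FIG']
Count: 5

5


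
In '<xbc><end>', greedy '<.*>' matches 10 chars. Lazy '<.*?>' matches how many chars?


Greedy '<.*>' tries to match as MUCH as possible.
Lazy '<.*?>' tries to match as LITTLE as possible.

String: '<xbc><end>'
Greedy '<.*>' starts at first '<' and extends to the LAST '>': '<xbc><end>' (10 chars)
Lazy '<.*?>' starts at first '<' and stops at the FIRST '>': '<xbc>' (5 chars)

5


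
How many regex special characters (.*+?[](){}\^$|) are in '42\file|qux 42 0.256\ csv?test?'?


Regex special characters are: . * + ? [ ] ( ) { } \ ^ $ |
Scanning '42\file|qux 42 0.256\ csv?test?':
  pos 2: '\' -> SPECIAL
  pos 7: '|' -> SPECIAL
  pos 16: '.' -> SPECIAL
  pos 20: '\' -> SPECIAL
  pos 25: '?' -> SPECIAL
  pos 30: '?' -> SPECIAL
Special chars found: ['\\', '|', '.', '\\', '?', '?']
Total: 6

6


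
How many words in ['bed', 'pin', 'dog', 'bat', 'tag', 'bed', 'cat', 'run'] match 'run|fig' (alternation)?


Alternation 'run|fig' matches either 'run' or 'fig'.
Checking each word:
  'bed' -> no
  'pin' -> no
  'dog' -> no
  'bat' -> no
  'tag' -> no
  'bed' -> no
  'cat' -> no
  'run' -> MATCH
Matches: ['run']
Count: 1

1


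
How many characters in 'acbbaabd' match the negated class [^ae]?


Negated class [^ae] matches any char NOT in {a, e}
Scanning 'acbbaabd':
  pos 0: 'a' -> no (excluded)
  pos 1: 'c' -> MATCH
  pos 2: 'b' -> MATCH
  pos 3: 'b' -> MATCH
  pos 4: 'a' -> no (excluded)
  pos 5: 'a' -> no (excluded)
  pos 6: 'b' -> MATCH
  pos 7: 'd' -> MATCH
Total matches: 5

5


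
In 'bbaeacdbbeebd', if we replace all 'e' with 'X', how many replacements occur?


re.sub('e', 'X', text) replaces every occurrence of 'e' with 'X'.
Text: 'bbaeacdbbeebd'
Scanning for 'e':
  pos 3: 'e' -> replacement #1
  pos 9: 'e' -> replacement #2
  pos 10: 'e' -> replacement #3
Total replacements: 3

3


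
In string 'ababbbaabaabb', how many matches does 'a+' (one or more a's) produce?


Pattern 'a+' matches one or more consecutive a's.
String: 'ababbbaabaabb'
Scanning for runs of a:
  Match 1: 'a' (length 1)
  Match 2: 'a' (length 1)
  Match 3: 'aa' (length 2)
  Match 4: 'aa' (length 2)
Total matches: 4

4


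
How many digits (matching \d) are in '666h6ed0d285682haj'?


\d matches any digit 0-9.
Scanning '666h6ed0d285682haj':
  pos 0: '6' -> DIGIT
  pos 1: '6' -> DIGIT
  pos 2: '6' -> DIGIT
  pos 4: '6' -> DIGIT
  pos 7: '0' -> DIGIT
  pos 9: '2' -> DIGIT
  pos 10: '8' -> DIGIT
  pos 11: '5' -> DIGIT
  pos 12: '6' -> DIGIT
  pos 13: '8' -> DIGIT
  pos 14: '2' -> DIGIT
Digits found: ['6', '6', '6', '6', '0', '2', '8', '5', '6', '8', '2']
Total: 11

11


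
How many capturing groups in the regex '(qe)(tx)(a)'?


To count capturing groups, count each '(' that starts a group.
Pattern: '(qe)(tx)(a)'
Walking through the pattern:
  Position 0: '(' -> group #1
  Position 4: '(' -> group #2
  Position 8: '(' -> group #3
Total capturing groups: 3

3


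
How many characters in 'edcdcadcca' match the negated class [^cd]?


Negated class [^cd] matches any char NOT in {c, d}
Scanning 'edcdcadcca':
  pos 0: 'e' -> MATCH
  pos 1: 'd' -> no (excluded)
  pos 2: 'c' -> no (excluded)
  pos 3: 'd' -> no (excluded)
  pos 4: 'c' -> no (excluded)
  pos 5: 'a' -> MATCH
  pos 6: 'd' -> no (excluded)
  pos 7: 'c' -> no (excluded)
  pos 8: 'c' -> no (excluded)
  pos 9: 'a' -> MATCH
Total matches: 3

3


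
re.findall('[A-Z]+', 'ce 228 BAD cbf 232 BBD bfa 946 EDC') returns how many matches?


Pattern '[A-Z]+' finds one or more uppercase letters.
Text: 'ce 228 BAD cbf 232 BBD bfa 946 EDC'
Scanning for matches:
  Match 1: 'BAD'
  Match 2: 'BBD'
  Match 3: 'EDC'
Total matches: 3

3


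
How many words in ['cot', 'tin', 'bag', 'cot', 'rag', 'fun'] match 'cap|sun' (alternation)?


Alternation 'cap|sun' matches either 'cap' or 'sun'.
Checking each word:
  'cot' -> no
  'tin' -> no
  'bag' -> no
  'cot' -> no
  'rag' -> no
  'fun' -> no
Matches: []
Count: 0

0


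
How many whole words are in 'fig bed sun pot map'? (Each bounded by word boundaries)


Word boundaries (\b) mark the start/end of each word.
Text: 'fig bed sun pot map'
Splitting by whitespace:
  Word 1: 'fig'
  Word 2: 'bed'
  Word 3: 'sun'
  Word 4: 'pot'
  Word 5: 'map'
Total whole words: 5

5


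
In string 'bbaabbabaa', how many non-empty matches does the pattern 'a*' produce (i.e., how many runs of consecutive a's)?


Pattern 'a*' matches zero or more a's. We want non-empty runs of consecutive a's.
String: 'bbaabbabaa'
Walking through the string to find runs of a's:
  Run 1: positions 2-3 -> 'aa'
  Run 2: positions 6-6 -> 'a'
  Run 3: positions 8-9 -> 'aa'
Non-empty runs found: ['aa', 'a', 'aa']
Count: 3

3


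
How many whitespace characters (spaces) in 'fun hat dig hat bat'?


\s matches whitespace characters (spaces, tabs, etc.).
Text: 'fun hat dig hat bat'
This text has 5 words separated by spaces.
Number of spaces = number of words - 1 = 5 - 1 = 4

4


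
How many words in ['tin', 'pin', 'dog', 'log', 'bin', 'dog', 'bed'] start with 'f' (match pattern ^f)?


Pattern ^f anchors to start of word. Check which words begin with 'f':
  'tin' -> no
  'pin' -> no
  'dog' -> no
  'log' -> no
  'bin' -> no
  'dog' -> no
  'bed' -> no
Matching words: []
Count: 0

0


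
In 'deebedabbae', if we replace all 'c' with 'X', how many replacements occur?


re.sub('c', 'X', text) replaces every occurrence of 'c' with 'X'.
Text: 'deebedabbae'
Scanning for 'c':
Total replacements: 0

0


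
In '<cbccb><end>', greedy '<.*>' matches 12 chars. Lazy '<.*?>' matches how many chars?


Greedy '<.*>' tries to match as MUCH as possible.
Lazy '<.*?>' tries to match as LITTLE as possible.

String: '<cbccb><end>'
Greedy '<.*>' starts at first '<' and extends to the LAST '>': '<cbccb><end>' (12 chars)
Lazy '<.*?>' starts at first '<' and stops at the FIRST '>': '<cbccb>' (7 chars)

7


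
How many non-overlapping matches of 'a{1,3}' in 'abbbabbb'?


Pattern 'a{1,3}' matches between 1 and 3 consecutive a's (greedy).
String: 'abbbabbb'
Finding runs of a's and applying greedy matching:
  Run at pos 0: 'a' (length 1)
  Run at pos 4: 'a' (length 1)
Matches: ['a', 'a']
Count: 2

2


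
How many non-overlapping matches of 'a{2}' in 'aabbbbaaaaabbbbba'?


Pattern 'a{2}' matches exactly 2 consecutive a's (greedy, non-overlapping).
String: 'aabbbbaaaaabbbbba'
Scanning for runs of a's:
  Run at pos 0: 'aa' (length 2) -> 1 match(es)
  Run at pos 6: 'aaaaa' (length 5) -> 2 match(es)
  Run at pos 16: 'a' (length 1) -> 0 match(es)
Matches found: ['aa', 'aa', 'aa']
Total: 3

3


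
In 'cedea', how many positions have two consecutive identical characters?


Looking for consecutive identical characters in 'cedea':
  pos 0-1: 'c' vs 'e' -> different
  pos 1-2: 'e' vs 'd' -> different
  pos 2-3: 'd' vs 'e' -> different
  pos 3-4: 'e' vs 'a' -> different
Consecutive identical pairs: []
Count: 0

0


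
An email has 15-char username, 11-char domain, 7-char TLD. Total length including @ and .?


An email address has format: username@domain.tld
Username length: 15
'@' character: 1
Domain length: 11
'.' character: 1
TLD length: 7
Total = 15 + 1 + 11 + 1 + 7 = 35

35


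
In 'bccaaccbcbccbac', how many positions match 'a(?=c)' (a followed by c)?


Lookahead 'a(?=c)' matches 'a' only when followed by 'c'.
String: 'bccaaccbcbccbac'
Checking each position where char is 'a':
  pos 3: 'a' -> no (next='a')
  pos 4: 'a' -> MATCH (next='c')
  pos 13: 'a' -> MATCH (next='c')
Matching positions: [4, 13]
Count: 2

2


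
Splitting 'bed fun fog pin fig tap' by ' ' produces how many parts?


Splitting by ' ' breaks the string at each occurrence of the separator.
Text: 'bed fun fog pin fig tap'
Parts after split:
  Part 1: 'bed'
  Part 2: 'fun'
  Part 3: 'fog'
  Part 4: 'pin'
  Part 5: 'fig'
  Part 6: 'tap'
Total parts: 6

6


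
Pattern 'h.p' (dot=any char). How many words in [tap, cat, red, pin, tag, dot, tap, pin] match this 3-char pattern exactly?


Pattern 'h.p' means: starts with 'h', any single char, ends with 'p'.
Checking each word (must be exactly 3 chars):
  'tap' (len=3): no
  'cat' (len=3): no
  'red' (len=3): no
  'pin' (len=3): no
  'tag' (len=3): no
  'dot' (len=3): no
  'tap' (len=3): no
  'pin' (len=3): no
Matching words: []
Total: 0

0


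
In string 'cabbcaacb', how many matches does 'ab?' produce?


Pattern 'ab?' matches 'a' optionally followed by 'b'.
String: 'cabbcaacb'
Scanning left to right for 'a' then checking next char:
  Match 1: 'ab' (a followed by b)
  Match 2: 'a' (a not followed by b)
  Match 3: 'a' (a not followed by b)
Total matches: 3

3


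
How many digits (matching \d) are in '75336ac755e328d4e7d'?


\d matches any digit 0-9.
Scanning '75336ac755e328d4e7d':
  pos 0: '7' -> DIGIT
  pos 1: '5' -> DIGIT
  pos 2: '3' -> DIGIT
  pos 3: '3' -> DIGIT
  pos 4: '6' -> DIGIT
  pos 7: '7' -> DIGIT
  pos 8: '5' -> DIGIT
  pos 9: '5' -> DIGIT
  pos 11: '3' -> DIGIT
  pos 12: '2' -> DIGIT
  pos 13: '8' -> DIGIT
  pos 15: '4' -> DIGIT
  pos 17: '7' -> DIGIT
Digits found: ['7', '5', '3', '3', '6', '7', '5', '5', '3', '2', '8', '4', '7']
Total: 13

13


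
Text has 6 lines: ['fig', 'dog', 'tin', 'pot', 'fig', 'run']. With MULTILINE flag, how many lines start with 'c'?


With MULTILINE flag, ^ matches the start of each line.
Lines: ['fig', 'dog', 'tin', 'pot', 'fig', 'run']
Checking which lines start with 'c':
  Line 1: 'fig' -> no
  Line 2: 'dog' -> no
  Line 3: 'tin' -> no
  Line 4: 'pot' -> no
  Line 5: 'fig' -> no
  Line 6: 'run' -> no
Matching lines: []
Count: 0

0


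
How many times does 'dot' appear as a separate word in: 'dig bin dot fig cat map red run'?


Scanning each word for exact match 'dot':
  Word 1: 'dig' -> no
  Word 2: 'bin' -> no
  Word 3: 'dot' -> MATCH
  Word 4: 'fig' -> no
  Word 5: 'cat' -> no
  Word 6: 'map' -> no
  Word 7: 'red' -> no
  Word 8: 'run' -> no
Total matches: 1

1


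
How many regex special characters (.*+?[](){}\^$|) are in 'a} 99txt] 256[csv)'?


Regex special characters are: . * + ? [ ] ( ) { } \ ^ $ |
Scanning 'a} 99txt] 256[csv)':
  pos 1: '}' -> SPECIAL
  pos 8: ']' -> SPECIAL
  pos 13: '[' -> SPECIAL
  pos 17: ')' -> SPECIAL
Special chars found: ['}', ']', '[', ')']
Total: 4

4


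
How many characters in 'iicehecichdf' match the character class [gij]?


Character class [gij] matches any of: {g, i, j}
Scanning string 'iicehecichdf' character by character:
  pos 0: 'i' -> MATCH
  pos 1: 'i' -> MATCH
  pos 2: 'c' -> no
  pos 3: 'e' -> no
  pos 4: 'h' -> no
  pos 5: 'e' -> no
  pos 6: 'c' -> no
  pos 7: 'i' -> MATCH
  pos 8: 'c' -> no
  pos 9: 'h' -> no
  pos 10: 'd' -> no
  pos 11: 'f' -> no
Total matches: 3

3


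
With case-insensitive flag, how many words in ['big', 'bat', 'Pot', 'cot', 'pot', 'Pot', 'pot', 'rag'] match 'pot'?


Case-insensitive matching: compare each word's lowercase form to 'pot'.
  'big' -> lower='big' -> no
  'bat' -> lower='bat' -> no
  'Pot' -> lower='pot' -> MATCH
  'cot' -> lower='cot' -> no
  'pot' -> lower='pot' -> MATCH
  'Pot' -> lower='pot' -> MATCH
  'pot' -> lower='pot' -> MATCH
  'rag' -> lower='rag' -> no
Matches: ['Pot', 'pot', 'Pot', 'pot']
Count: 4

4


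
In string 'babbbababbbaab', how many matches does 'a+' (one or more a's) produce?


Pattern 'a+' matches one or more consecutive a's.
String: 'babbbababbbaab'
Scanning for runs of a:
  Match 1: 'a' (length 1)
  Match 2: 'a' (length 1)
  Match 3: 'a' (length 1)
  Match 4: 'aa' (length 2)
Total matches: 4

4


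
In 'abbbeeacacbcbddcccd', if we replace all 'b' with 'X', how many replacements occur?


re.sub('b', 'X', text) replaces every occurrence of 'b' with 'X'.
Text: 'abbbeeacacbcbddcccd'
Scanning for 'b':
  pos 1: 'b' -> replacement #1
  pos 2: 'b' -> replacement #2
  pos 3: 'b' -> replacement #3
  pos 10: 'b' -> replacement #4
  pos 12: 'b' -> replacement #5
Total replacements: 5

5


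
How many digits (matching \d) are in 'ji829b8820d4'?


\d matches any digit 0-9.
Scanning 'ji829b8820d4':
  pos 2: '8' -> DIGIT
  pos 3: '2' -> DIGIT
  pos 4: '9' -> DIGIT
  pos 6: '8' -> DIGIT
  pos 7: '8' -> DIGIT
  pos 8: '2' -> DIGIT
  pos 9: '0' -> DIGIT
  pos 11: '4' -> DIGIT
Digits found: ['8', '2', '9', '8', '8', '2', '0', '4']
Total: 8

8


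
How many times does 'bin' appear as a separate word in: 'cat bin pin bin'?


Scanning each word for exact match 'bin':
  Word 1: 'cat' -> no
  Word 2: 'bin' -> MATCH
  Word 3: 'pin' -> no
  Word 4: 'bin' -> MATCH
Total matches: 2

2


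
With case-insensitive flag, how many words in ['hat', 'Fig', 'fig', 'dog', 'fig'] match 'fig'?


Case-insensitive matching: compare each word's lowercase form to 'fig'.
  'hat' -> lower='hat' -> no
  'Fig' -> lower='fig' -> MATCH
  'fig' -> lower='fig' -> MATCH
  'dog' -> lower='dog' -> no
  'fig' -> lower='fig' -> MATCH
Matches: ['Fig', 'fig', 'fig']
Count: 3

3


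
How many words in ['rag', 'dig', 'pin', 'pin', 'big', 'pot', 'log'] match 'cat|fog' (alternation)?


Alternation 'cat|fog' matches either 'cat' or 'fog'.
Checking each word:
  'rag' -> no
  'dig' -> no
  'pin' -> no
  'pin' -> no
  'big' -> no
  'pot' -> no
  'log' -> no
Matches: []
Count: 0

0


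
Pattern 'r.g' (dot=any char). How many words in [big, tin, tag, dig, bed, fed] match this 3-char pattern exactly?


Pattern 'r.g' means: starts with 'r', any single char, ends with 'g'.
Checking each word (must be exactly 3 chars):
  'big' (len=3): no
  'tin' (len=3): no
  'tag' (len=3): no
  'dig' (len=3): no
  'bed' (len=3): no
  'fed' (len=3): no
Matching words: []
Total: 0

0


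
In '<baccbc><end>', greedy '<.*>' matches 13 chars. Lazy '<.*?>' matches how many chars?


Greedy '<.*>' tries to match as MUCH as possible.
Lazy '<.*?>' tries to match as LITTLE as possible.

String: '<baccbc><end>'
Greedy '<.*>' starts at first '<' and extends to the LAST '>': '<baccbc><end>' (13 chars)
Lazy '<.*?>' starts at first '<' and stops at the FIRST '>': '<baccbc>' (8 chars)

8


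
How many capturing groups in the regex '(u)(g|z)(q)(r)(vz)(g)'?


To count capturing groups, count each '(' that starts a group.
Pattern: '(u)(g|z)(q)(r)(vz)(g)'
Walking through the pattern:
  Position 0: '(' -> group #1
  Position 3: '(' -> group #2
  Position 8: '(' -> group #3
  Position 11: '(' -> group #4
  Position 14: '(' -> group #5
  Position 18: '(' -> group #6
Total capturing groups: 6

6


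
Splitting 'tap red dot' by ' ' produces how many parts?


Splitting by ' ' breaks the string at each occurrence of the separator.
Text: 'tap red dot'
Parts after split:
  Part 1: 'tap'
  Part 2: 'red'
  Part 3: 'dot'
Total parts: 3

3


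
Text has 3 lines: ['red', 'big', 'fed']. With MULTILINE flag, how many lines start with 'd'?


With MULTILINE flag, ^ matches the start of each line.
Lines: ['red', 'big', 'fed']
Checking which lines start with 'd':
  Line 1: 'red' -> no
  Line 2: 'big' -> no
  Line 3: 'fed' -> no
Matching lines: []
Count: 0

0


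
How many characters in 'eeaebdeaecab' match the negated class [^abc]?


Negated class [^abc] matches any char NOT in {a, b, c}
Scanning 'eeaebdeaecab':
  pos 0: 'e' -> MATCH
  pos 1: 'e' -> MATCH
  pos 2: 'a' -> no (excluded)
  pos 3: 'e' -> MATCH
  pos 4: 'b' -> no (excluded)
  pos 5: 'd' -> MATCH
  pos 6: 'e' -> MATCH
  pos 7: 'a' -> no (excluded)
  pos 8: 'e' -> MATCH
  pos 9: 'c' -> no (excluded)
  pos 10: 'a' -> no (excluded)
  pos 11: 'b' -> no (excluded)
Total matches: 6

6


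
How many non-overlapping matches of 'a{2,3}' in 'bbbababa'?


Pattern 'a{2,3}' matches between 2 and 3 consecutive a's (greedy).
String: 'bbbababa'
Finding runs of a's and applying greedy matching:
  Run at pos 3: 'a' (length 1)
  Run at pos 5: 'a' (length 1)
  Run at pos 7: 'a' (length 1)
Matches: []
Count: 0

0


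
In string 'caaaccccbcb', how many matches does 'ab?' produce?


Pattern 'ab?' matches 'a' optionally followed by 'b'.
String: 'caaaccccbcb'
Scanning left to right for 'a' then checking next char:
  Match 1: 'a' (a not followed by b)
  Match 2: 'a' (a not followed by b)
  Match 3: 'a' (a not followed by b)
Total matches: 3

3


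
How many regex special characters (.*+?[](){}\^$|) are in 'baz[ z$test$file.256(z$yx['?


Regex special characters are: . * + ? [ ] ( ) { } \ ^ $ |
Scanning 'baz[ z$test$file.256(z$yx[':
  pos 3: '[' -> SPECIAL
  pos 6: '$' -> SPECIAL
  pos 11: '$' -> SPECIAL
  pos 16: '.' -> SPECIAL
  pos 20: '(' -> SPECIAL
  pos 22: '$' -> SPECIAL
  pos 25: '[' -> SPECIAL
Special chars found: ['[', '$', '$', '.', '(', '$', '[']
Total: 7

7


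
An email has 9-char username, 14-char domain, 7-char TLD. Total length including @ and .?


An email address has format: username@domain.tld
Username length: 9
'@' character: 1
Domain length: 14
'.' character: 1
TLD length: 7
Total = 9 + 1 + 14 + 1 + 7 = 32

32


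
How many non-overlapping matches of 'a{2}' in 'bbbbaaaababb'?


Pattern 'a{2}' matches exactly 2 consecutive a's (greedy, non-overlapping).
String: 'bbbbaaaababb'
Scanning for runs of a's:
  Run at pos 4: 'aaaa' (length 4) -> 2 match(es)
  Run at pos 9: 'a' (length 1) -> 0 match(es)
Matches found: ['aa', 'aa']
Total: 2

2


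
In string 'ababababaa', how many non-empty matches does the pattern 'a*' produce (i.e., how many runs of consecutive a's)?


Pattern 'a*' matches zero or more a's. We want non-empty runs of consecutive a's.
String: 'ababababaa'
Walking through the string to find runs of a's:
  Run 1: positions 0-0 -> 'a'
  Run 2: positions 2-2 -> 'a'
  Run 3: positions 4-4 -> 'a'
  Run 4: positions 6-6 -> 'a'
  Run 5: positions 8-9 -> 'aa'
Non-empty runs found: ['a', 'a', 'a', 'a', 'aa']
Count: 5

5


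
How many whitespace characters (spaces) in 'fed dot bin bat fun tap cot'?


\s matches whitespace characters (spaces, tabs, etc.).
Text: 'fed dot bin bat fun tap cot'
This text has 7 words separated by spaces.
Number of spaces = number of words - 1 = 7 - 1 = 6

6


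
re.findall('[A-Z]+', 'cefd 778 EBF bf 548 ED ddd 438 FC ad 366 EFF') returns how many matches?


Pattern '[A-Z]+' finds one or more uppercase letters.
Text: 'cefd 778 EBF bf 548 ED ddd 438 FC ad 366 EFF'
Scanning for matches:
  Match 1: 'EBF'
  Match 2: 'ED'
  Match 3: 'FC'
  Match 4: 'EFF'
Total matches: 4

4


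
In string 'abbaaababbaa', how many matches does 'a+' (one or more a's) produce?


Pattern 'a+' matches one or more consecutive a's.
String: 'abbaaababbaa'
Scanning for runs of a:
  Match 1: 'a' (length 1)
  Match 2: 'aaa' (length 3)
  Match 3: 'a' (length 1)
  Match 4: 'aa' (length 2)
Total matches: 4

4


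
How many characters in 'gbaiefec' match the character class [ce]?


Character class [ce] matches any of: {c, e}
Scanning string 'gbaiefec' character by character:
  pos 0: 'g' -> no
  pos 1: 'b' -> no
  pos 2: 'a' -> no
  pos 3: 'i' -> no
  pos 4: 'e' -> MATCH
  pos 5: 'f' -> no
  pos 6: 'e' -> MATCH
  pos 7: 'c' -> MATCH
Total matches: 3

3


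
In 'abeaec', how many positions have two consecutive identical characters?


Looking for consecutive identical characters in 'abeaec':
  pos 0-1: 'a' vs 'b' -> different
  pos 1-2: 'b' vs 'e' -> different
  pos 2-3: 'e' vs 'a' -> different
  pos 3-4: 'a' vs 'e' -> different
  pos 4-5: 'e' vs 'c' -> different
Consecutive identical pairs: []
Count: 0

0


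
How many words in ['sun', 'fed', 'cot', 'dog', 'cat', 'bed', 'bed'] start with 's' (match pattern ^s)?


Pattern ^s anchors to start of word. Check which words begin with 's':
  'sun' -> MATCH (starts with 's')
  'fed' -> no
  'cot' -> no
  'dog' -> no
  'cat' -> no
  'bed' -> no
  'bed' -> no
Matching words: ['sun']
Count: 1

1


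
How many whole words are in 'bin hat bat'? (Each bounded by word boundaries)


Word boundaries (\b) mark the start/end of each word.
Text: 'bin hat bat'
Splitting by whitespace:
  Word 1: 'bin'
  Word 2: 'hat'
  Word 3: 'bat'
Total whole words: 3

3


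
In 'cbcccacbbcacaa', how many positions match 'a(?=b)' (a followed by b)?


Lookahead 'a(?=b)' matches 'a' only when followed by 'b'.
String: 'cbcccacbbcacaa'
Checking each position where char is 'a':
  pos 5: 'a' -> no (next='c')
  pos 10: 'a' -> no (next='c')
  pos 12: 'a' -> no (next='a')
Matching positions: []
Count: 0

0


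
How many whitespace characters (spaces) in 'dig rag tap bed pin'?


\s matches whitespace characters (spaces, tabs, etc.).
Text: 'dig rag tap bed pin'
This text has 5 words separated by spaces.
Number of spaces = number of words - 1 = 5 - 1 = 4

4


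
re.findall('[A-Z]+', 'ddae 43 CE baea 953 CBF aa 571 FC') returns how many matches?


Pattern '[A-Z]+' finds one or more uppercase letters.
Text: 'ddae 43 CE baea 953 CBF aa 571 FC'
Scanning for matches:
  Match 1: 'CE'
  Match 2: 'CBF'
  Match 3: 'FC'
Total matches: 3

3


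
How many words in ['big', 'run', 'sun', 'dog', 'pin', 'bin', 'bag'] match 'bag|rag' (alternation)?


Alternation 'bag|rag' matches either 'bag' or 'rag'.
Checking each word:
  'big' -> no
  'run' -> no
  'sun' -> no
  'dog' -> no
  'pin' -> no
  'bin' -> no
  'bag' -> MATCH
Matches: ['bag']
Count: 1

1


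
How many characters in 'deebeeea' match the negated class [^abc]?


Negated class [^abc] matches any char NOT in {a, b, c}
Scanning 'deebeeea':
  pos 0: 'd' -> MATCH
  pos 1: 'e' -> MATCH
  pos 2: 'e' -> MATCH
  pos 3: 'b' -> no (excluded)
  pos 4: 'e' -> MATCH
  pos 5: 'e' -> MATCH
  pos 6: 'e' -> MATCH
  pos 7: 'a' -> no (excluded)
Total matches: 6

6


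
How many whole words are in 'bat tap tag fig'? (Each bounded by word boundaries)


Word boundaries (\b) mark the start/end of each word.
Text: 'bat tap tag fig'
Splitting by whitespace:
  Word 1: 'bat'
  Word 2: 'tap'
  Word 3: 'tag'
  Word 4: 'fig'
Total whole words: 4

4


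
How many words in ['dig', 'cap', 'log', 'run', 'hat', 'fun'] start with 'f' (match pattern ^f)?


Pattern ^f anchors to start of word. Check which words begin with 'f':
  'dig' -> no
  'cap' -> no
  'log' -> no
  'run' -> no
  'hat' -> no
  'fun' -> MATCH (starts with 'f')
Matching words: ['fun']
Count: 1

1


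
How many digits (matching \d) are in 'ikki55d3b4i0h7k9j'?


\d matches any digit 0-9.
Scanning 'ikki55d3b4i0h7k9j':
  pos 4: '5' -> DIGIT
  pos 5: '5' -> DIGIT
  pos 7: '3' -> DIGIT
  pos 9: '4' -> DIGIT
  pos 11: '0' -> DIGIT
  pos 13: '7' -> DIGIT
  pos 15: '9' -> DIGIT
Digits found: ['5', '5', '3', '4', '0', '7', '9']
Total: 7

7


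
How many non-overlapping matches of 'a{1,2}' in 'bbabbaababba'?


Pattern 'a{1,2}' matches between 1 and 2 consecutive a's (greedy).
String: 'bbabbaababba'
Finding runs of a's and applying greedy matching:
  Run at pos 2: 'a' (length 1)
  Run at pos 5: 'aa' (length 2)
  Run at pos 8: 'a' (length 1)
  Run at pos 11: 'a' (length 1)
Matches: ['a', 'aa', 'a', 'a']
Count: 4

4


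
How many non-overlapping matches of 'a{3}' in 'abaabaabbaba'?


Pattern 'a{3}' matches exactly 3 consecutive a's (greedy, non-overlapping).
String: 'abaabaabbaba'
Scanning for runs of a's:
  Run at pos 0: 'a' (length 1) -> 0 match(es)
  Run at pos 2: 'aa' (length 2) -> 0 match(es)
  Run at pos 5: 'aa' (length 2) -> 0 match(es)
  Run at pos 9: 'a' (length 1) -> 0 match(es)
  Run at pos 11: 'a' (length 1) -> 0 match(es)
Matches found: []
Total: 0

0


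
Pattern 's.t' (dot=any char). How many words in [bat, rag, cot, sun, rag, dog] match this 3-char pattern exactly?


Pattern 's.t' means: starts with 's', any single char, ends with 't'.
Checking each word (must be exactly 3 chars):
  'bat' (len=3): no
  'rag' (len=3): no
  'cot' (len=3): no
  'sun' (len=3): no
  'rag' (len=3): no
  'dog' (len=3): no
Matching words: []
Total: 0

0


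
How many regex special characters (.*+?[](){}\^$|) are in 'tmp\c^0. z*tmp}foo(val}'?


Regex special characters are: . * + ? [ ] ( ) { } \ ^ $ |
Scanning 'tmp\c^0. z*tmp}foo(val}':
  pos 3: '\' -> SPECIAL
  pos 5: '^' -> SPECIAL
  pos 7: '.' -> SPECIAL
  pos 10: '*' -> SPECIAL
  pos 14: '}' -> SPECIAL
  pos 18: '(' -> SPECIAL
  pos 22: '}' -> SPECIAL
Special chars found: ['\\', '^', '.', '*', '}', '(', '}']
Total: 7

7


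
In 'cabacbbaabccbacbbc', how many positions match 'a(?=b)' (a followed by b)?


Lookahead 'a(?=b)' matches 'a' only when followed by 'b'.
String: 'cabacbbaabccbacbbc'
Checking each position where char is 'a':
  pos 1: 'a' -> MATCH (next='b')
  pos 3: 'a' -> no (next='c')
  pos 7: 'a' -> no (next='a')
  pos 8: 'a' -> MATCH (next='b')
  pos 13: 'a' -> no (next='c')
Matching positions: [1, 8]
Count: 2

2


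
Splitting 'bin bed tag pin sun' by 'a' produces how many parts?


Splitting by 'a' breaks the string at each occurrence of the separator.
Text: 'bin bed tag pin sun'
Parts after split:
  Part 1: 'bin bed t'
  Part 2: 'g pin sun'
Total parts: 2

2


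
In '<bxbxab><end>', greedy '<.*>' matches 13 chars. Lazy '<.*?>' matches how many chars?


Greedy '<.*>' tries to match as MUCH as possible.
Lazy '<.*?>' tries to match as LITTLE as possible.

String: '<bxbxab><end>'
Greedy '<.*>' starts at first '<' and extends to the LAST '>': '<bxbxab><end>' (13 chars)
Lazy '<.*?>' starts at first '<' and stops at the FIRST '>': '<bxbxab>' (8 chars)

8


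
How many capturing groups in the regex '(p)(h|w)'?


To count capturing groups, count each '(' that starts a group.
Pattern: '(p)(h|w)'
Walking through the pattern:
  Position 0: '(' -> group #1
  Position 3: '(' -> group #2
Total capturing groups: 2

2


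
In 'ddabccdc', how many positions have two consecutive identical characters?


Looking for consecutive identical characters in 'ddabccdc':
  pos 0-1: 'd' vs 'd' -> MATCH ('dd')
  pos 1-2: 'd' vs 'a' -> different
  pos 2-3: 'a' vs 'b' -> different
  pos 3-4: 'b' vs 'c' -> different
  pos 4-5: 'c' vs 'c' -> MATCH ('cc')
  pos 5-6: 'c' vs 'd' -> different
  pos 6-7: 'd' vs 'c' -> different
Consecutive identical pairs: ['dd', 'cc']
Count: 2

2


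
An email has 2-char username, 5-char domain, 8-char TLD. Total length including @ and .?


An email address has format: username@domain.tld
Username length: 2
'@' character: 1
Domain length: 5
'.' character: 1
TLD length: 8
Total = 2 + 1 + 5 + 1 + 8 = 17

17


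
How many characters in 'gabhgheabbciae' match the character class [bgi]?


Character class [bgi] matches any of: {b, g, i}
Scanning string 'gabhgheabbciae' character by character:
  pos 0: 'g' -> MATCH
  pos 1: 'a' -> no
  pos 2: 'b' -> MATCH
  pos 3: 'h' -> no
  pos 4: 'g' -> MATCH
  pos 5: 'h' -> no
  pos 6: 'e' -> no
  pos 7: 'a' -> no
  pos 8: 'b' -> MATCH
  pos 9: 'b' -> MATCH
  pos 10: 'c' -> no
  pos 11: 'i' -> MATCH
  pos 12: 'a' -> no
  pos 13: 'e' -> no
Total matches: 6

6


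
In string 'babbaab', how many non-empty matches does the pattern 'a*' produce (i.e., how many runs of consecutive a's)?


Pattern 'a*' matches zero or more a's. We want non-empty runs of consecutive a's.
String: 'babbaab'
Walking through the string to find runs of a's:
  Run 1: positions 1-1 -> 'a'
  Run 2: positions 4-5 -> 'aa'
Non-empty runs found: ['a', 'aa']
Count: 2

2


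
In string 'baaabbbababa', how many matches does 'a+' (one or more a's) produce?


Pattern 'a+' matches one or more consecutive a's.
String: 'baaabbbababa'
Scanning for runs of a:
  Match 1: 'aaa' (length 3)
  Match 2: 'a' (length 1)
  Match 3: 'a' (length 1)
  Match 4: 'a' (length 1)
Total matches: 4

4


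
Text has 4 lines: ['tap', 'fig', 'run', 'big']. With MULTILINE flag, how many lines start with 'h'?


With MULTILINE flag, ^ matches the start of each line.
Lines: ['tap', 'fig', 'run', 'big']
Checking which lines start with 'h':
  Line 1: 'tap' -> no
  Line 2: 'fig' -> no
  Line 3: 'run' -> no
  Line 4: 'big' -> no
Matching lines: []
Count: 0

0


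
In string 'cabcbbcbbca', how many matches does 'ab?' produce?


Pattern 'ab?' matches 'a' optionally followed by 'b'.
String: 'cabcbbcbbca'
Scanning left to right for 'a' then checking next char:
  Match 1: 'ab' (a followed by b)
  Match 2: 'a' (a not followed by b)
Total matches: 2

2


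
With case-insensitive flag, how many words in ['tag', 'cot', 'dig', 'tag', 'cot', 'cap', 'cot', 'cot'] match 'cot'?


Case-insensitive matching: compare each word's lowercase form to 'cot'.
  'tag' -> lower='tag' -> no
  'cot' -> lower='cot' -> MATCH
  'dig' -> lower='dig' -> no
  'tag' -> lower='tag' -> no
  'cot' -> lower='cot' -> MATCH
  'cap' -> lower='cap' -> no
  'cot' -> lower='cot' -> MATCH
  'cot' -> lower='cot' -> MATCH
Matches: ['cot', 'cot', 'cot', 'cot']
Count: 4

4


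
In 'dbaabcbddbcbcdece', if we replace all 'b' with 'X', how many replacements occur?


re.sub('b', 'X', text) replaces every occurrence of 'b' with 'X'.
Text: 'dbaabcbddbcbcdece'
Scanning for 'b':
  pos 1: 'b' -> replacement #1
  pos 4: 'b' -> replacement #2
  pos 6: 'b' -> replacement #3
  pos 9: 'b' -> replacement #4
  pos 11: 'b' -> replacement #5
Total replacements: 5

5


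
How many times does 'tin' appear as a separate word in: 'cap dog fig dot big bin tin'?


Scanning each word for exact match 'tin':
  Word 1: 'cap' -> no
  Word 2: 'dog' -> no
  Word 3: 'fig' -> no
  Word 4: 'dot' -> no
  Word 5: 'big' -> no
  Word 6: 'bin' -> no
  Word 7: 'tin' -> MATCH
Total matches: 1

1


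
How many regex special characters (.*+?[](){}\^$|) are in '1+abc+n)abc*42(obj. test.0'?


Regex special characters are: . * + ? [ ] ( ) { } \ ^ $ |
Scanning '1+abc+n)abc*42(obj. test.0':
  pos 1: '+' -> SPECIAL
  pos 5: '+' -> SPECIAL
  pos 7: ')' -> SPECIAL
  pos 11: '*' -> SPECIAL
  pos 14: '(' -> SPECIAL
  pos 18: '.' -> SPECIAL
  pos 24: '.' -> SPECIAL
Special chars found: ['+', '+', ')', '*', '(', '.', '.']
Total: 7

7


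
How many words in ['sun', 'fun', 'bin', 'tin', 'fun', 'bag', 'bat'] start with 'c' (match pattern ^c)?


Pattern ^c anchors to start of word. Check which words begin with 'c':
  'sun' -> no
  'fun' -> no
  'bin' -> no
  'tin' -> no
  'fun' -> no
  'bag' -> no
  'bat' -> no
Matching words: []
Count: 0

0


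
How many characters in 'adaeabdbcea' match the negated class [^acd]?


Negated class [^acd] matches any char NOT in {a, c, d}
Scanning 'adaeabdbcea':
  pos 0: 'a' -> no (excluded)
  pos 1: 'd' -> no (excluded)
  pos 2: 'a' -> no (excluded)
  pos 3: 'e' -> MATCH
  pos 4: 'a' -> no (excluded)
  pos 5: 'b' -> MATCH
  pos 6: 'd' -> no (excluded)
  pos 7: 'b' -> MATCH
  pos 8: 'c' -> no (excluded)
  pos 9: 'e' -> MATCH
  pos 10: 'a' -> no (excluded)
Total matches: 4

4


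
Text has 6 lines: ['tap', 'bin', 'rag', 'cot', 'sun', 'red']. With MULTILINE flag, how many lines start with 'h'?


With MULTILINE flag, ^ matches the start of each line.
Lines: ['tap', 'bin', 'rag', 'cot', 'sun', 'red']
Checking which lines start with 'h':
  Line 1: 'tap' -> no
  Line 2: 'bin' -> no
  Line 3: 'rag' -> no
  Line 4: 'cot' -> no
  Line 5: 'sun' -> no
  Line 6: 'red' -> no
Matching lines: []
Count: 0

0


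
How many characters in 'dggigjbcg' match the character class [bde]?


Character class [bde] matches any of: {b, d, e}
Scanning string 'dggigjbcg' character by character:
  pos 0: 'd' -> MATCH
  pos 1: 'g' -> no
  pos 2: 'g' -> no
  pos 3: 'i' -> no
  pos 4: 'g' -> no
  pos 5: 'j' -> no
  pos 6: 'b' -> MATCH
  pos 7: 'c' -> no
  pos 8: 'g' -> no
Total matches: 2

2


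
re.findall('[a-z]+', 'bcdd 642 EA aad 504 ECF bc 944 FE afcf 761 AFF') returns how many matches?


Pattern '[a-z]+' finds one or more lowercase letters.
Text: 'bcdd 642 EA aad 504 ECF bc 944 FE afcf 761 AFF'
Scanning for matches:
  Match 1: 'bcdd'
  Match 2: 'aad'
  Match 3: 'bc'
  Match 4: 'afcf'
Total matches: 4

4


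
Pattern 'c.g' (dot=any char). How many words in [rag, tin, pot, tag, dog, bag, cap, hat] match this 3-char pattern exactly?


Pattern 'c.g' means: starts with 'c', any single char, ends with 'g'.
Checking each word (must be exactly 3 chars):
  'rag' (len=3): no
  'tin' (len=3): no
  'pot' (len=3): no
  'tag' (len=3): no
  'dog' (len=3): no
  'bag' (len=3): no
  'cap' (len=3): no
  'hat' (len=3): no
Matching words: []
Total: 0

0


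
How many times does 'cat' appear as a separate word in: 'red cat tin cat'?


Scanning each word for exact match 'cat':
  Word 1: 'red' -> no
  Word 2: 'cat' -> MATCH
  Word 3: 'tin' -> no
  Word 4: 'cat' -> MATCH
Total matches: 2

2


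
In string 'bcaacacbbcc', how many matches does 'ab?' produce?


Pattern 'ab?' matches 'a' optionally followed by 'b'.
String: 'bcaacacbbcc'
Scanning left to right for 'a' then checking next char:
  Match 1: 'a' (a not followed by b)
  Match 2: 'a' (a not followed by b)
  Match 3: 'a' (a not followed by b)
Total matches: 3

3


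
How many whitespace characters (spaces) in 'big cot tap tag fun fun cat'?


\s matches whitespace characters (spaces, tabs, etc.).
Text: 'big cot tap tag fun fun cat'
This text has 7 words separated by spaces.
Number of spaces = number of words - 1 = 7 - 1 = 6

6


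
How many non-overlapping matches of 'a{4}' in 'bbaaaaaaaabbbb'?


Pattern 'a{4}' matches exactly 4 consecutive a's (greedy, non-overlapping).
String: 'bbaaaaaaaabbbb'
Scanning for runs of a's:
  Run at pos 2: 'aaaaaaaa' (length 8) -> 2 match(es)
Matches found: ['aaaa', 'aaaa']
Total: 2

2


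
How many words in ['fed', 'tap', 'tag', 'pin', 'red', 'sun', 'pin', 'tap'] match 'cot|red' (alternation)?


Alternation 'cot|red' matches either 'cot' or 'red'.
Checking each word:
  'fed' -> no
  'tap' -> no
  'tag' -> no
  'pin' -> no
  'red' -> MATCH
  'sun' -> no
  'pin' -> no
  'tap' -> no
Matches: ['red']
Count: 1

1


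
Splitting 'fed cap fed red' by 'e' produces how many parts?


Splitting by 'e' breaks the string at each occurrence of the separator.
Text: 'fed cap fed red'
Parts after split:
  Part 1: 'f'
  Part 2: 'd cap f'
  Part 3: 'd r'
  Part 4: 'd'
Total parts: 4

4


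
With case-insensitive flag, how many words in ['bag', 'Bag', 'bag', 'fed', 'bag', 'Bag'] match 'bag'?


Case-insensitive matching: compare each word's lowercase form to 'bag'.
  'bag' -> lower='bag' -> MATCH
  'Bag' -> lower='bag' -> MATCH
  'bag' -> lower='bag' -> MATCH
  'fed' -> lower='fed' -> no
  'bag' -> lower='bag' -> MATCH
  'Bag' -> lower='bag' -> MATCH
Matches: ['bag', 'Bag', 'bag', 'bag', 'Bag']
Count: 5

5


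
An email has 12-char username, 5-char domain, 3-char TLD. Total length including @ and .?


An email address has format: username@domain.tld
Username length: 12
'@' character: 1
Domain length: 5
'.' character: 1
TLD length: 3
Total = 12 + 1 + 5 + 1 + 3 = 22

22


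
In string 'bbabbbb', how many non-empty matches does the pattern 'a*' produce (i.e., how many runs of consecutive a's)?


Pattern 'a*' matches zero or more a's. We want non-empty runs of consecutive a's.
String: 'bbabbbb'
Walking through the string to find runs of a's:
  Run 1: positions 2-2 -> 'a'
Non-empty runs found: ['a']
Count: 1

1


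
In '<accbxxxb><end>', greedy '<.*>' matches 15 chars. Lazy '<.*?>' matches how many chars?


Greedy '<.*>' tries to match as MUCH as possible.
Lazy '<.*?>' tries to match as LITTLE as possible.

String: '<accbxxxb><end>'
Greedy '<.*>' starts at first '<' and extends to the LAST '>': '<accbxxxb><end>' (15 chars)
Lazy '<.*?>' starts at first '<' and stops at the FIRST '>': '<accbxxxb>' (10 chars)

10


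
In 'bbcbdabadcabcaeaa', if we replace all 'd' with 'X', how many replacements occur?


re.sub('d', 'X', text) replaces every occurrence of 'd' with 'X'.
Text: 'bbcbdabadcabcaeaa'
Scanning for 'd':
  pos 4: 'd' -> replacement #1
  pos 8: 'd' -> replacement #2
Total replacements: 2

2


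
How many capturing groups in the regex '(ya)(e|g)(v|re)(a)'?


To count capturing groups, count each '(' that starts a group.
Pattern: '(ya)(e|g)(v|re)(a)'
Walking through the pattern:
  Position 0: '(' -> group #1
  Position 4: '(' -> group #2
  Position 9: '(' -> group #3
  Position 15: '(' -> group #4
Total capturing groups: 4

4


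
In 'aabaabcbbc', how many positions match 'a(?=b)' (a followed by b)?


Lookahead 'a(?=b)' matches 'a' only when followed by 'b'.
String: 'aabaabcbbc'
Checking each position where char is 'a':
  pos 0: 'a' -> no (next='a')
  pos 1: 'a' -> MATCH (next='b')
  pos 3: 'a' -> no (next='a')
  pos 4: 'a' -> MATCH (next='b')
Matching positions: [1, 4]
Count: 2

2


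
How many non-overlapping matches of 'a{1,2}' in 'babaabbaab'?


Pattern 'a{1,2}' matches between 1 and 2 consecutive a's (greedy).
String: 'babaabbaab'
Finding runs of a's and applying greedy matching:
  Run at pos 1: 'a' (length 1)
  Run at pos 3: 'aa' (length 2)
  Run at pos 7: 'aa' (length 2)
Matches: ['a', 'aa', 'aa']
Count: 3

3


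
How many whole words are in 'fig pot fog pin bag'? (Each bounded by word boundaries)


Word boundaries (\b) mark the start/end of each word.
Text: 'fig pot fog pin bag'
Splitting by whitespace:
  Word 1: 'fig'
  Word 2: 'pot'
  Word 3: 'fog'
  Word 4: 'pin'
  Word 5: 'bag'
Total whole words: 5

5


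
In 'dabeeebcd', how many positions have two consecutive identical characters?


Looking for consecutive identical characters in 'dabeeebcd':
  pos 0-1: 'd' vs 'a' -> different
  pos 1-2: 'a' vs 'b' -> different
  pos 2-3: 'b' vs 'e' -> different
  pos 3-4: 'e' vs 'e' -> MATCH ('ee')
  pos 4-5: 'e' vs 'e' -> MATCH ('ee')
  pos 5-6: 'e' vs 'b' -> different
  pos 6-7: 'b' vs 'c' -> different
  pos 7-8: 'c' vs 'd' -> different
Consecutive identical pairs: ['ee', 'ee']
Count: 2

2


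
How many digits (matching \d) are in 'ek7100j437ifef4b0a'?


\d matches any digit 0-9.
Scanning 'ek7100j437ifef4b0a':
  pos 2: '7' -> DIGIT
  pos 3: '1' -> DIGIT
  pos 4: '0' -> DIGIT
  pos 5: '0' -> DIGIT
  pos 7: '4' -> DIGIT
  pos 8: '3' -> DIGIT
  pos 9: '7' -> DIGIT
  pos 14: '4' -> DIGIT
  pos 16: '0' -> DIGIT
Digits found: ['7', '1', '0', '0', '4', '3', '7', '4', '0']
Total: 9

9
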